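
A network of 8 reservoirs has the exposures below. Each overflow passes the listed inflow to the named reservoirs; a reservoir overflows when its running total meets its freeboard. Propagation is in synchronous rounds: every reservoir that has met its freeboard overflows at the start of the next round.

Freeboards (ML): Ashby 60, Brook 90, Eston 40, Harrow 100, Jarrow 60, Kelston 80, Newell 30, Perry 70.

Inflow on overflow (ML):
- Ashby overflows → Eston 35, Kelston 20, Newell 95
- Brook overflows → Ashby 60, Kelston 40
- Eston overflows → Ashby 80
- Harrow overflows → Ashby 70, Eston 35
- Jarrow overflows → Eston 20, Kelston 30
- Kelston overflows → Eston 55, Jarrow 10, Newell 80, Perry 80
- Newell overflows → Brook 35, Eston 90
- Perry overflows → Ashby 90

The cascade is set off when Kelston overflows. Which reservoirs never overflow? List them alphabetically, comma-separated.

Round 1 — Kelston overflows (initial).
  Eston: +55 → 55 ≥ 40
  Jarrow: +10 → 10 < 60
  Newell: +80 → 80 ≥ 30
  Perry: +80 → 80 ≥ 70
Round 2 — Eston, Newell, Perry overflow.
  Ashby: +80+90 → 170 ≥ 60
  Brook: +35 → 35 < 90
Round 3 — Ashby overflows.
No further overflows.

Brook, Harrow, Jarrow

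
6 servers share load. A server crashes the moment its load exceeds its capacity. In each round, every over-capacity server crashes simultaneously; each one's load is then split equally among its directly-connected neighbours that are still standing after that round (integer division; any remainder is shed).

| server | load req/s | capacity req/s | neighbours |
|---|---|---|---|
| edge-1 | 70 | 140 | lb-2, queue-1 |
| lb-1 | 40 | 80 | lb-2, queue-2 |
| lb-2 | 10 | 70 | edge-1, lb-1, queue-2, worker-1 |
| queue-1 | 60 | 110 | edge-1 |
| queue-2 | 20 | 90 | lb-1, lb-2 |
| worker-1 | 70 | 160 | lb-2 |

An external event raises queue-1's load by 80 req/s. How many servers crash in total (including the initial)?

5

Round 1 — queue-1 at 140 > 110. queue-1 crashes.
  queue-1 sheds 140 req/s to edge-1: 140 each.
    edge-1: 70+140 = 210 > 140
Round 2 — edge-1 crashes.
  edge-1 sheds 210 req/s to lb-2: 210 each.
    lb-2: 10+210 = 220 > 70
Round 3 — lb-2 crashes.
  lb-2 sheds 220 req/s to lb-1, queue-2, worker-1: 73 each (1 lost).
    lb-1: 40+73 = 113 > 80
    queue-2: 20+73 = 93 > 90
    worker-1: 70+73 = 143 ≤ 160
Round 4 — lb-1, queue-2 crash.
  lb-1 sheds 113 req/s: no online neighbours, lost.
  queue-2 sheds 93 req/s: no online neighbours, lost.
No further crashes.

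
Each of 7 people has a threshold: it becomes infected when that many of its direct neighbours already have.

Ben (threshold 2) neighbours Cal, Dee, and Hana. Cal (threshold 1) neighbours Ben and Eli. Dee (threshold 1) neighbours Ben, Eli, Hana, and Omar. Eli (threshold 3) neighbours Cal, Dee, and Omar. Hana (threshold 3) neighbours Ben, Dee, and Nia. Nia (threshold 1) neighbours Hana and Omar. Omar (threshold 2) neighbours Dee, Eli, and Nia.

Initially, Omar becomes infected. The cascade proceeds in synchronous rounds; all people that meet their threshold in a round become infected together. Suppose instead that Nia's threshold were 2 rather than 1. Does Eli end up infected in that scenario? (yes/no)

no

With Nia's threshold at 2:
Round 1 — Omar becomes infected (initial).
Round 2 — checking thresholds:
  Dee: 1 of 4 neighbours ≥ 1, becomes infected.
  Eli: 1 of 3 neighbours < 3, not yet.
  Nia: 1 of 2 neighbours < 2, not yet.
Round 3 — no new infections; cascade stops.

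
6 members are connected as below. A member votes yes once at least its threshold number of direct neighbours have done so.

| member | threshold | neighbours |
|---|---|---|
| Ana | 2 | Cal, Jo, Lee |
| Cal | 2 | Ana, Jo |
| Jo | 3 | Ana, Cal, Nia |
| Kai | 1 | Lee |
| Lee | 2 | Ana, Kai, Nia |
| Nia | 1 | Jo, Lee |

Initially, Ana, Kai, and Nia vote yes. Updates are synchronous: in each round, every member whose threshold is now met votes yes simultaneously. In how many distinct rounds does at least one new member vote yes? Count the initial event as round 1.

Round 1 — Ana, Kai, Nia vote yes (initial).
Round 2 — checking thresholds:
  Cal: 1 of 2 neighbours < 2, holds.
  Jo: 2 of 3 neighbours < 3, holds.
  Lee: 3 of 3 neighbours ≥ 2, votes yes.
Round 3 — no new yes votes; cascade stops.

2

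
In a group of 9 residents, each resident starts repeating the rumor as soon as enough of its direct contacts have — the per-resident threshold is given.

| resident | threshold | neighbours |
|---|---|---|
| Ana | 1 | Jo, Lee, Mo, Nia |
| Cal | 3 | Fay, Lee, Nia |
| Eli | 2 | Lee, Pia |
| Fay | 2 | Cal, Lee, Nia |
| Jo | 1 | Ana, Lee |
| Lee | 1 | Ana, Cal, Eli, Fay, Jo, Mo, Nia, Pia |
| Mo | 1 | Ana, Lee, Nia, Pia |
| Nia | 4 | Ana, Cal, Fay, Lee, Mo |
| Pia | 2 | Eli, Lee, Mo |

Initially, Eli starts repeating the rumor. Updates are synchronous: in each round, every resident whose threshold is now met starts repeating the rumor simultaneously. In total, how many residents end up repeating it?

6

Round 1 — Eli starts repeating the rumor (initial).
Round 2 — checking thresholds:
  Lee: 1 of 8 neighbours ≥ 1, starts repeating the rumor.
  Pia: 1 of 3 neighbours < 2, below threshold.
Round 3 — checking thresholds:
  Ana: 1 of 4 neighbours ≥ 1, starts repeating the rumor.
  Cal: 1 of 3 neighbours < 3, below threshold.
  Fay: 1 of 3 neighbours < 2, below threshold.
  Jo: 1 of 2 neighbours ≥ 1, starts repeating the rumor.
  Mo: 1 of 4 neighbours ≥ 1, starts repeating the rumor.
  Nia: 1 of 5 neighbours < 4, below threshold.
  Pia: 2 of 3 neighbours ≥ 2, starts repeating the rumor.
Round 4 — no new spreads; cascade stops.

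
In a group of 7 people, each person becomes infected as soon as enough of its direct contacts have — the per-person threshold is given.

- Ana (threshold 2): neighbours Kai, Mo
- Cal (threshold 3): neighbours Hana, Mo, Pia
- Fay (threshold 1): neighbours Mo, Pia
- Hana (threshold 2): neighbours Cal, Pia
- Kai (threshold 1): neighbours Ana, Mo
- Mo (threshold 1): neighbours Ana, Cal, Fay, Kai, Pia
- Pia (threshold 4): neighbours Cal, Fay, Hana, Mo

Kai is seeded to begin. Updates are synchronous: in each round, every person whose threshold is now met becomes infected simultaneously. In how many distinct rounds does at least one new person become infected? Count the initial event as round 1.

Round 1 — Kai becomes infected (initial).
Round 2 — checking thresholds:
  Ana: 1 of 2 neighbours < 2, below threshold.
  Mo: 1 of 5 neighbours ≥ 1, becomes infected.
Round 3 — checking thresholds:
  Ana: 2 of 2 neighbours ≥ 2, becomes infected.
  Cal: 1 of 3 neighbours < 3, below threshold.
  Fay: 1 of 2 neighbours ≥ 1, becomes infected.
  Pia: 1 of 4 neighbours < 4, below threshold.
Round 4 — no new infections; cascade stops.

3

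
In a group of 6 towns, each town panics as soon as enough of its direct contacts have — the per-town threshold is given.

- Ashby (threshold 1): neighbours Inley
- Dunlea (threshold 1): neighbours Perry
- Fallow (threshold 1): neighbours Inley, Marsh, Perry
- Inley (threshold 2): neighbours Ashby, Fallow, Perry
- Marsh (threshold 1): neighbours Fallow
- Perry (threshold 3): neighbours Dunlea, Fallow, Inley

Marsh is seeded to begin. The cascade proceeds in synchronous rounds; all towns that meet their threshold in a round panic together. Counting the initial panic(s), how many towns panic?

Round 1 — Marsh panics (initial).
Round 2 — checking thresholds:
  Fallow: 1 of 3 neighbours ≥ 1, panics.
Round 3 — no new panics; cascade stops.

2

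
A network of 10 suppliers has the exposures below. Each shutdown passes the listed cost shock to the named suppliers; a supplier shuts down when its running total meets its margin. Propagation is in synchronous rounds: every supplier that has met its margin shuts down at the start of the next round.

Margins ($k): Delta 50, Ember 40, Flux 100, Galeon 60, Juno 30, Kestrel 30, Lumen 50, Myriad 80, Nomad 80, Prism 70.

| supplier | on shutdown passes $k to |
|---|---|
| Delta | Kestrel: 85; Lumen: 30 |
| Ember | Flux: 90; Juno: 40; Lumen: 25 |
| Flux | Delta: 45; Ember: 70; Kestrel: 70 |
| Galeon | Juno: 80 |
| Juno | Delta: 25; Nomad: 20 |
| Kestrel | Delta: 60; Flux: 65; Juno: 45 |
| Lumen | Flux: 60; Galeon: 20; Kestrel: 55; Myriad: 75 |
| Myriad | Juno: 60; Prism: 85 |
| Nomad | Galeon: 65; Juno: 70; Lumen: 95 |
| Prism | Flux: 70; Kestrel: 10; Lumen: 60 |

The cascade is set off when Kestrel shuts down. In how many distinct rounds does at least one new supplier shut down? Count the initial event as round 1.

Round 1 — Kestrel shuts down (initial).
  Delta: +60 → 60 ≥ 50
  Flux: +65 → 65 < 100
  Juno: +45 → 45 ≥ 30
Round 2 — Delta, Juno shut down.
  Lumen: +30 → 30 < 50
  Nomad: +20 → 20 < 80
No further shutdowns.

2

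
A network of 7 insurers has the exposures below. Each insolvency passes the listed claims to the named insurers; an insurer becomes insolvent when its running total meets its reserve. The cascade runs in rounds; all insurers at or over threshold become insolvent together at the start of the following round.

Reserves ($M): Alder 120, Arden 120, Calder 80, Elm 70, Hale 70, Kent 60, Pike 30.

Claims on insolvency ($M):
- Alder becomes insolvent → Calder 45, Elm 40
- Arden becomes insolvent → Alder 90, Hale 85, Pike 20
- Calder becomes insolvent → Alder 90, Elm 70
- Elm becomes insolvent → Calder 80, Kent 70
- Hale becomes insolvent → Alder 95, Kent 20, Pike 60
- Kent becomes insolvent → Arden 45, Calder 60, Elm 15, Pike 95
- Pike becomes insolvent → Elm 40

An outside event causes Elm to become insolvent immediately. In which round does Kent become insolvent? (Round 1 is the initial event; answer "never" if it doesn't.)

2

Round 1 — Elm becomes insolvent (initial).
  Calder: +80 → 80 ≥ 80
  Kent: +70 → 70 ≥ 60
Round 2 — Calder, Kent become insolvent.
  Alder: +90 → 90 < 120
  Arden: +45 → 45 < 120
  Pike: +95 → 95 ≥ 30
Round 3 — Pike becomes insolvent.
No further insolvencies.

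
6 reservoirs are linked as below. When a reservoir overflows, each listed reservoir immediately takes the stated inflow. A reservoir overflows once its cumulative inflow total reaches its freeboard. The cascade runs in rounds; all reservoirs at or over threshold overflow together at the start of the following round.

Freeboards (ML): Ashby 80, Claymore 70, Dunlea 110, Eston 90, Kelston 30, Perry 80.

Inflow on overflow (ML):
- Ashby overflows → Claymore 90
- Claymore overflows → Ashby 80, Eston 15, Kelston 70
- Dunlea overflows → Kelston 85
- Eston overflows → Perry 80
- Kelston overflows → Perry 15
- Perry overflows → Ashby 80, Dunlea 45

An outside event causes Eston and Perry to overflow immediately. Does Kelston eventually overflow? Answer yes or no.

Round 1 — Eston, Perry overflow (initial).
  Ashby: +80 → 80 ≥ 80
  Dunlea: +45 → 45 < 110
Round 2 — Ashby overflows.
  Claymore: +90 → 90 ≥ 70
Round 3 — Claymore overflows.
  Kelston: +70 → 70 ≥ 30
Round 4 — Kelston overflows.
No further overflows.

yes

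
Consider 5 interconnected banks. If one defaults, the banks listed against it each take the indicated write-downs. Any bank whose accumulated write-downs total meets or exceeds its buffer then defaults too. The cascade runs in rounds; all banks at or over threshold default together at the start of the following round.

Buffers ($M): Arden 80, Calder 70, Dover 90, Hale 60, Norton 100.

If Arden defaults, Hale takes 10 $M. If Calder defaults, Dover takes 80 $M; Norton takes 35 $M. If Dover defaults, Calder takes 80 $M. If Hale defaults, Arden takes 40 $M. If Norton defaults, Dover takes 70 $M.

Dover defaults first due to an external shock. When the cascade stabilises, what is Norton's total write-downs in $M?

35

Round 1 — Dover defaults (initial).
  Calder: +80 → 80 ≥ 70
Round 2 — Calder defaults.
  Norton: +35 → 35 < 100
No further defaults.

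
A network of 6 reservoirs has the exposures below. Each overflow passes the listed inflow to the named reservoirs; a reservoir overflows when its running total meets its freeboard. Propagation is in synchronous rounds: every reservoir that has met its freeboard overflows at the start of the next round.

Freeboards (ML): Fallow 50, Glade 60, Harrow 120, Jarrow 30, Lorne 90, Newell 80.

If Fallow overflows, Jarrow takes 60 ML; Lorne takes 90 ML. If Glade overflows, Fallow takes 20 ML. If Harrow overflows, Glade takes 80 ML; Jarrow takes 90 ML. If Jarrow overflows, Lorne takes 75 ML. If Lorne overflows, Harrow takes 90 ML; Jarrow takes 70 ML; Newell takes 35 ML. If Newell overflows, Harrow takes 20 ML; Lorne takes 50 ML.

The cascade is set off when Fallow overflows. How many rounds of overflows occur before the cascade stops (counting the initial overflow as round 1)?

Round 1 — Fallow overflows (initial).
  Jarrow: +60 → 60 ≥ 30
  Lorne: +90 → 90 ≥ 90
Round 2 — Jarrow, Lorne overflow.
  Harrow: +90 → 90 < 120
  Newell: +35 → 35 < 80
No further overflows.

2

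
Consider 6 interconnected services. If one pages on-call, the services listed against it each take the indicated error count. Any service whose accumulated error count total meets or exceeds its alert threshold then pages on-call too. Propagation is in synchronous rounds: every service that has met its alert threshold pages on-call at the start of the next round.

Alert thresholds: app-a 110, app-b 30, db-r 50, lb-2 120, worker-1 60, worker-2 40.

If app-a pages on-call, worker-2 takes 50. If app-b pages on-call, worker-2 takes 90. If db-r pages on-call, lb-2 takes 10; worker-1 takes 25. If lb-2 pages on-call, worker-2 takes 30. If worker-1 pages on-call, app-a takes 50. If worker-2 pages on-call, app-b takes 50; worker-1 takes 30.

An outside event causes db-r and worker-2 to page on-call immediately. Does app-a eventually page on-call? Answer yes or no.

Round 1 — db-r, worker-2 page on-call (initial).
  app-b: +50 → 50 ≥ 30
  lb-2: +10 → 10 < 120
  worker-1: +25+30 → 55 < 60
Round 2 — app-b pages on-call.
No further pages.

no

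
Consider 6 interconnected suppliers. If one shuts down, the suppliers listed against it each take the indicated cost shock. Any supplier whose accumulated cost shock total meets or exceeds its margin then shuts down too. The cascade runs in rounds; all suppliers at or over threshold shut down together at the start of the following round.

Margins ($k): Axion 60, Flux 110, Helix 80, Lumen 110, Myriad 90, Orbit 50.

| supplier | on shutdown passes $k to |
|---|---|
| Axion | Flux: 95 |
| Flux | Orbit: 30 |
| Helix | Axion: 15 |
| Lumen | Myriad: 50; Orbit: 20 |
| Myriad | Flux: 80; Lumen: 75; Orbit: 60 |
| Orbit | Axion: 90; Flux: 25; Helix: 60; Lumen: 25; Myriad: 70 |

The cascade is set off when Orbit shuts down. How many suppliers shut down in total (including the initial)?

Round 1 — Orbit shuts down (initial).
  Axion: +90 → 90 ≥ 60
  Flux: +25 → 25 < 110
  Helix: +60 → 60 < 80
  Lumen: +25 → 25 < 110
  Myriad: +70 → 70 < 90
Round 2 — Axion shuts down.
  Flux: +95 → 120 ≥ 110
Round 3 — Flux shuts down.
No further shutdowns.

3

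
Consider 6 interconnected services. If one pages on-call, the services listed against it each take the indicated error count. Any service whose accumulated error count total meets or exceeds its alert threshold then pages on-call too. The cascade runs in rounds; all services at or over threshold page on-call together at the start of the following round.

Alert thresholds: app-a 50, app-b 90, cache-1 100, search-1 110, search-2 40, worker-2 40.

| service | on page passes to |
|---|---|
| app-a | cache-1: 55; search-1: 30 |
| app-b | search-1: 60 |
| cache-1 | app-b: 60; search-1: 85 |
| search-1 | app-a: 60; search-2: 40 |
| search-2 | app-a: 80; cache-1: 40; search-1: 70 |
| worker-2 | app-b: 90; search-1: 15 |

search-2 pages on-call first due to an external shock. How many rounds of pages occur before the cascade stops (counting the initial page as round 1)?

Round 1 — search-2 pages on-call (initial).
  app-a: +80 → 80 ≥ 50
  cache-1: +40 → 40 < 100
  search-1: +70 → 70 < 110
Round 2 — app-a pages on-call.
  cache-1: +55 → 95 < 100
  search-1: +30 → 100 < 110
No further pages.

2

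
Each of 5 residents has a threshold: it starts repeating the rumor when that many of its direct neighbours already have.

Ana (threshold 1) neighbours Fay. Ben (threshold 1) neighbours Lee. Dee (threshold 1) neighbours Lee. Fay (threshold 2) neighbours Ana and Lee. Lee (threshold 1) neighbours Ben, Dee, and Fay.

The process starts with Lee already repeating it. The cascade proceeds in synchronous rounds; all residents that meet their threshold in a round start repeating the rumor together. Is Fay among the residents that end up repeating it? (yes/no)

no

Round 1 — Lee starts repeating the rumor (initial).
Round 2 — checking thresholds:
  Ben: 1 of 1 neighbours ≥ 1, starts repeating the rumor.
  Dee: 1 of 1 neighbours ≥ 1, starts repeating the rumor.
  Fay: 1 of 2 neighbours < 2, not yet.
Round 3 — no new spreads; cascade stops.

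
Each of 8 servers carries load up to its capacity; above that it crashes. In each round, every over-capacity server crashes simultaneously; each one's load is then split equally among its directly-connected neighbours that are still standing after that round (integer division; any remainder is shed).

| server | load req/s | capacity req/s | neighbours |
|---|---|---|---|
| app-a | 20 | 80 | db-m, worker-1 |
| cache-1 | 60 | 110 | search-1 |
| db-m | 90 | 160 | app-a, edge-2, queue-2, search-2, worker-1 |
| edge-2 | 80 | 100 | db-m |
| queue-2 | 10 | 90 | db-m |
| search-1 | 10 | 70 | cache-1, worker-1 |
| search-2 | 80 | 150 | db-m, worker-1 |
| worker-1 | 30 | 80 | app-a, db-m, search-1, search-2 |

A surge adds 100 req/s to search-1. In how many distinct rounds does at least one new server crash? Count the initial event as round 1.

Round 1 — search-1 at 110 > 70. search-1 crashes.
  search-1 sheds 110 req/s to cache-1, worker-1: 55 each.
    cache-1: 60+55 = 115 > 110
    worker-1: 30+55 = 85 > 80
Round 2 — cache-1, worker-1 crash.
  cache-1 sheds 115 req/s: no online neighbours, lost.
  worker-1 sheds 85 req/s to app-a, db-m, search-2: 28 each (1 lost).
    app-a: 20+28 = 48 ≤ 80
    db-m: 90+28 = 118 ≤ 160
    search-2: 80+28 = 108 ≤ 150
No further crashes.

2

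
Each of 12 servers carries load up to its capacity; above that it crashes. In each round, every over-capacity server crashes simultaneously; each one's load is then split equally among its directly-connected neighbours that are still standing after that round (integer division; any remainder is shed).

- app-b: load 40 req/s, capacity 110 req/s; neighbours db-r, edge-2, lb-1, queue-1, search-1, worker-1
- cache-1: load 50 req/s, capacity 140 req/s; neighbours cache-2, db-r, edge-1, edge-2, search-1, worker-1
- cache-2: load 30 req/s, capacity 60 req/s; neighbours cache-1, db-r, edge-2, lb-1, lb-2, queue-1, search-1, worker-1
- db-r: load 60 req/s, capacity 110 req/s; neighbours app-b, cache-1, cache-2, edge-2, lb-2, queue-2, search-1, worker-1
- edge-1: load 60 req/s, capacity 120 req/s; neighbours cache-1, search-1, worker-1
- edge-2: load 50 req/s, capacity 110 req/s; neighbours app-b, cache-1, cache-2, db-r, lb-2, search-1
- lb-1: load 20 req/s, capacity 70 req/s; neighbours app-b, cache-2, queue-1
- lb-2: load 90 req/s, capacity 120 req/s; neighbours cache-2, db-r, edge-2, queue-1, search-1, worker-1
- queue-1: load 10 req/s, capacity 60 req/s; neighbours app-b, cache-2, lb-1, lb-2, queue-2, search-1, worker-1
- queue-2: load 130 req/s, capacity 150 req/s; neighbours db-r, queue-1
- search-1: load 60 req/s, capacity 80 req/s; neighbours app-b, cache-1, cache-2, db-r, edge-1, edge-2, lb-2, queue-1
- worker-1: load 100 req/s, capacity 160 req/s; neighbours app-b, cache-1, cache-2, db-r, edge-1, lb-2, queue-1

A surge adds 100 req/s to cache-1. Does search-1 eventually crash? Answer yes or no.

Round 1 — cache-1 at 150 > 140. cache-1 crashes.
  cache-1 sheds 150 req/s to cache-2, db-r, edge-1, edge-2, search-1, worker-1: 25 each.
    cache-2: 30+25 = 55 ≤ 60
    db-r: 60+25 = 85 ≤ 110
    edge-1: 60+25 = 85 ≤ 120
    edge-2: 50+25 = 75 ≤ 110
    search-1: 60+25 = 85 > 80
    worker-1: 100+25 = 125 ≤ 160
Round 2 — search-1 crashes.
  search-1 sheds 85 req/s to app-b, cache-2, db-r, edge-1, edge-2, lb-2, queue-1: 12 each (1 lost).
    app-b: 40+12 = 52 ≤ 110
    cache-2: 55+12 = 67 > 60
    db-r: 85+12 = 97 ≤ 110
    edge-1: 85+12 = 97 ≤ 120
    edge-2: 75+12 = 87 ≤ 110
    lb-2: 90+12 = 102 ≤ 120
    queue-1: 10+12 = 22 ≤ 60
Round 3 — cache-2 crashes.
  cache-2 sheds 67 req/s to db-r, edge-2, lb-1, lb-2, queue-1, worker-1: 11 each (1 lost).
    db-r: 97+11 = 108 ≤ 110
    edge-2: 87+11 = 98 ≤ 110
    lb-1: 20+11 = 31 ≤ 70
    lb-2: 102+11 = 113 ≤ 120
    queue-1: 22+11 = 33 ≤ 60
    worker-1: 125+11 = 136 ≤ 160
No further crashes.

yes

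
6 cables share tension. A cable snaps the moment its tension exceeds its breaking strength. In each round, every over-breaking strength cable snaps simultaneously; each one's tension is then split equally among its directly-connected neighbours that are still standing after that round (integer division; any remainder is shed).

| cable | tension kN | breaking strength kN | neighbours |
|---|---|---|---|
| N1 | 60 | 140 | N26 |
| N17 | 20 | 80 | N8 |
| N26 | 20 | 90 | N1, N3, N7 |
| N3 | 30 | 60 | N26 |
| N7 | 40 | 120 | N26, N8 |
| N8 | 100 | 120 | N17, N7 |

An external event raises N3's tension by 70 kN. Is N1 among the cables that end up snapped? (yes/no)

Round 1 — N3 at 100 > 60. N3 snaps.
  N3 sheds 100 kN to N26: 100 each.
    N26: 20+100 = 120 > 90
Round 2 — N26 snaps.
  N26 sheds 120 kN to N1, N7: 60 each.
    N1: 60+60 = 120 ≤ 140
    N7: 40+60 = 100 ≤ 120
No further breaks.

no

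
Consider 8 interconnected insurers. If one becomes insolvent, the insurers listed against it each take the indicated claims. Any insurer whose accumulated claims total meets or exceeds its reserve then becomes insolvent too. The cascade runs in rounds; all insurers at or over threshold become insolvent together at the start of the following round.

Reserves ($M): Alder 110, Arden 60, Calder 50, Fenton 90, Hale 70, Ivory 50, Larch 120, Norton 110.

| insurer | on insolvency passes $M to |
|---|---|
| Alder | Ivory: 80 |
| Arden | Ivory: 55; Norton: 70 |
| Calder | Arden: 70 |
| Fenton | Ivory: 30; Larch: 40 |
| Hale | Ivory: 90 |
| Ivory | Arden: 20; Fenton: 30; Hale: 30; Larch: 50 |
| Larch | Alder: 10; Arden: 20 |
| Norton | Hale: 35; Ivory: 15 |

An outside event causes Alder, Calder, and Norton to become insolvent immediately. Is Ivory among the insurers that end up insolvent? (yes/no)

Round 1 — Alder, Calder, Norton become insolvent (initial).
  Arden: +70 → 70 ≥ 60
  Hale: +35 → 35 < 70
  Ivory: +80+15 → 95 ≥ 50
Round 2 — Arden, Ivory become insolvent.
  Fenton: +30 → 30 < 90
  Hale: +30 → 65 < 70
  Larch: +50 → 50 < 120
No further insolvencies.

yes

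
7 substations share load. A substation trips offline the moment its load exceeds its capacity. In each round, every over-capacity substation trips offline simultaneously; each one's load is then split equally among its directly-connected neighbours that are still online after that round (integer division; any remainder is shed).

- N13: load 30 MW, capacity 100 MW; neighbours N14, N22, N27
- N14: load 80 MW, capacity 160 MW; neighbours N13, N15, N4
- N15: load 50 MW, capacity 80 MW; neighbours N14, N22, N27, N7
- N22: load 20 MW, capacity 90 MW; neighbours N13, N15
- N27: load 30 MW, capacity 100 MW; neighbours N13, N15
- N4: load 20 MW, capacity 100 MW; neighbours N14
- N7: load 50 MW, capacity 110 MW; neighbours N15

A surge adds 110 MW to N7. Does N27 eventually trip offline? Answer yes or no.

Round 1 — N7 at 160 > 110. N7 trips offline.
  N7 sheds 160 MW to N15: 160 each.
    N15: 50+160 = 210 > 80
Round 2 — N15 trips offline.
  N15 sheds 210 MW to N14, N22, N27: 70 each.
    N14: 80+70 = 150 ≤ 160
    N22: 20+70 = 90 ≤ 90
    N27: 30+70 = 100 ≤ 100
No further trips.

no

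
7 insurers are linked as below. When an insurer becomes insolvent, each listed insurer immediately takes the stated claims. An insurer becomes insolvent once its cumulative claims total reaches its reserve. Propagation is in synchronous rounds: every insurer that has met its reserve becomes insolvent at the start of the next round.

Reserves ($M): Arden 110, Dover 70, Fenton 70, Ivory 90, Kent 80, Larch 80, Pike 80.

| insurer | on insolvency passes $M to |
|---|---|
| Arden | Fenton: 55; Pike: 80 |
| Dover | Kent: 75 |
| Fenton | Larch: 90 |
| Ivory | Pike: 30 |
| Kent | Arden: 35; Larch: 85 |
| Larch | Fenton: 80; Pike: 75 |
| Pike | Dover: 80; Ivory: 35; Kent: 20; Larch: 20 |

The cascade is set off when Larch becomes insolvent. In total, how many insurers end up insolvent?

2

Round 1 — Larch becomes insolvent (initial).
  Fenton: +80 → 80 ≥ 70
  Pike: +75 → 75 < 80
Round 2 — Fenton becomes insolvent.
No further insolvencies.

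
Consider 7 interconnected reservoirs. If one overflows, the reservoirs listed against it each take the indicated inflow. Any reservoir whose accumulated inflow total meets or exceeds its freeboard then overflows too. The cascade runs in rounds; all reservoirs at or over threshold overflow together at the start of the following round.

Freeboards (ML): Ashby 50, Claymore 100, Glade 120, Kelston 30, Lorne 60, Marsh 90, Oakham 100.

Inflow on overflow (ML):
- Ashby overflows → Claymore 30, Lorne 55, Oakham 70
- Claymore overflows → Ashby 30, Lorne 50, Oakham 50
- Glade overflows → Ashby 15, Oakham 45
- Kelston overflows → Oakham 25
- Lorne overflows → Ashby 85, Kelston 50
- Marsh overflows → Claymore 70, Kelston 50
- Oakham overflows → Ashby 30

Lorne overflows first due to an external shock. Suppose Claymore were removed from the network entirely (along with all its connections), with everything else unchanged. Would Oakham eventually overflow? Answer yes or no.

With Claymore removed:
Round 1 — Lorne overflows (initial).
  Ashby: +85 → 85 ≥ 50
  Kelston: +50 → 50 ≥ 30
Round 2 — Ashby, Kelston overflow.
  Oakham: +70+25 → 95 < 100
No further overflows.

no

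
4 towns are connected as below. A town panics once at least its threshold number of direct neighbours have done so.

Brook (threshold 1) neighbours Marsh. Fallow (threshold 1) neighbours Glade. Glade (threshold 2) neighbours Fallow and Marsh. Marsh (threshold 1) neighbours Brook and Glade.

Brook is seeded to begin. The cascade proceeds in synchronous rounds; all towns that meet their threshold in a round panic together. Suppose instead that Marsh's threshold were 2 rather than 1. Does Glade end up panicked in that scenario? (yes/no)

no

With Marsh's threshold at 2:
Round 1 — Brook panics (initial).
Round 2 — no new panics; cascade stops.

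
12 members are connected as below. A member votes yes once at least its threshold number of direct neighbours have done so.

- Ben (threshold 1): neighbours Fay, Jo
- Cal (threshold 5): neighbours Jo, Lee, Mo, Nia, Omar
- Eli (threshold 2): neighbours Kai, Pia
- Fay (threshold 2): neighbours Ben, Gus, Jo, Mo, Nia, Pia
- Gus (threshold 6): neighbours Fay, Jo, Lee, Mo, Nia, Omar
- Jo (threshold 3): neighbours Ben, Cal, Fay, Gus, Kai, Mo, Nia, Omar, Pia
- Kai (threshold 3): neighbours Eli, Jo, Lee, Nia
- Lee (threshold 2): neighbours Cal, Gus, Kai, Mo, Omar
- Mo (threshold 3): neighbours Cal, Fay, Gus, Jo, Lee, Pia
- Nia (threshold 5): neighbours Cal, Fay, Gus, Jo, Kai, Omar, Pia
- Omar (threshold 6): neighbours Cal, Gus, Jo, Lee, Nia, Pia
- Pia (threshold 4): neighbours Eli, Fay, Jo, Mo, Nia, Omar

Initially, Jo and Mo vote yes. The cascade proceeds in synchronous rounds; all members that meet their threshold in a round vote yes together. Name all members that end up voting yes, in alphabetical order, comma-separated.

Round 1 — Jo, Mo vote yes (initial).
Round 2 — checking thresholds:
  Ben: 1 of 2 neighbours ≥ 1, votes yes.
  Cal: 2 of 5 neighbours < 5, not yet.
  Fay: 2 of 6 neighbours ≥ 2, votes yes.
  Gus: 2 of 6 neighbours < 6, not yet.
  Kai: 1 of 4 neighbours < 3, not yet.
  Lee: 1 of 5 neighbours < 2, not yet.
  Nia: 1 of 7 neighbours < 5, not yet.
  Omar: 1 of 6 neighbours < 6, not yet.
  Pia: 2 of 6 neighbours < 4, not yet.
Round 3 — no new yes votes; cascade stops.

Ben, Fay, Jo, Mo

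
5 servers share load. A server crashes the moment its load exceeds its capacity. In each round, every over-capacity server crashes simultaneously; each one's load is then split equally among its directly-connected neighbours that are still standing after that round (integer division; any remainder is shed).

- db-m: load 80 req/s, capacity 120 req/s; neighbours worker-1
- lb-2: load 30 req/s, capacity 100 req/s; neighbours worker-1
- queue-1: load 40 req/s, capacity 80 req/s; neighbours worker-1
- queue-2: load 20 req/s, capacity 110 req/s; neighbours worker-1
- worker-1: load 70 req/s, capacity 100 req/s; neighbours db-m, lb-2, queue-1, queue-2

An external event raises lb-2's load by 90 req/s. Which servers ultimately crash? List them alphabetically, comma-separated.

Round 1 — lb-2 at 120 > 100. lb-2 crashes.
  lb-2 sheds 120 req/s to worker-1: 120 each.
    worker-1: 70+120 = 190 > 100
Round 2 — worker-1 crashes.
  worker-1 sheds 190 req/s to db-m, queue-1, queue-2: 63 each (1 lost).
    db-m: 80+63 = 143 > 120
    queue-1: 40+63 = 103 > 80
    queue-2: 20+63 = 83 ≤ 110
Round 3 — db-m, queue-1 crash.
  db-m sheds 143 req/s: no online neighbours, lost.
  queue-1 sheds 103 req/s: no online neighbours, lost.
No further crashes.

db-m, lb-2, queue-1, worker-1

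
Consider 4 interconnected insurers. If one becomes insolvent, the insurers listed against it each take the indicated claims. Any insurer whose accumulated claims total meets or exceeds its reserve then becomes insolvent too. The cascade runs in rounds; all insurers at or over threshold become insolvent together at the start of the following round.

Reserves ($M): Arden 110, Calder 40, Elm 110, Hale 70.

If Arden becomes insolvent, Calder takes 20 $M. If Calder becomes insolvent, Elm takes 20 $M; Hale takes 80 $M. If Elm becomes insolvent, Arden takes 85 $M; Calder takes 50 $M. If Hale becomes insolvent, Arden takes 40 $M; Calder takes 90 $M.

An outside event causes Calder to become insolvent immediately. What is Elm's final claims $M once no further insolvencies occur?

20

Round 1 — Calder becomes insolvent (initial).
  Elm: +20 → 20 < 110
  Hale: +80 → 80 ≥ 70
Round 2 — Hale becomes insolvent.
  Arden: +40 → 40 < 110
No further insolvencies.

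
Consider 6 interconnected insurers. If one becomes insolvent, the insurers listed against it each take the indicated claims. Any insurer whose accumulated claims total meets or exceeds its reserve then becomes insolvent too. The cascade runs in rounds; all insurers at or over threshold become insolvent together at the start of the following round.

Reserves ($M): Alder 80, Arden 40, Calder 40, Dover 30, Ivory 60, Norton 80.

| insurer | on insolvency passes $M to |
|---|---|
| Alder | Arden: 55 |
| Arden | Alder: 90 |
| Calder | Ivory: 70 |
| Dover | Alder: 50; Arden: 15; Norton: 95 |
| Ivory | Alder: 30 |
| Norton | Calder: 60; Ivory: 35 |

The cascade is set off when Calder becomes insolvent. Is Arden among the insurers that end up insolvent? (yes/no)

no

Round 1 — Calder becomes insolvent (initial).
  Ivory: +70 → 70 ≥ 60
Round 2 — Ivory becomes insolvent.
  Alder: +30 → 30 < 80
No further insolvencies.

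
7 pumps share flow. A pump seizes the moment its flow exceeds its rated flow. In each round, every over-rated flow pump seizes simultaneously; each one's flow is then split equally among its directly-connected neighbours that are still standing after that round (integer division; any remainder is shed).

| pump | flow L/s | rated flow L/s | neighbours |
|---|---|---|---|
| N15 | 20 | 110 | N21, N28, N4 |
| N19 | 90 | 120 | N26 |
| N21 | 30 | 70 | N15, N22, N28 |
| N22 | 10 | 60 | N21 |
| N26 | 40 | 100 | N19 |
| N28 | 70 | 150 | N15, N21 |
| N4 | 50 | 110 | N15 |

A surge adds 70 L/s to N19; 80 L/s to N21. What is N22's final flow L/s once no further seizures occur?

Round 1 — N19 at 160 > 120; N21 at 110 > 70. N19, N21 seize.
  N19 sheds 160 L/s to N26: 160 each.
    N26: 40+160 = 200 > 100
  N21 sheds 110 L/s to N15, N22, N28: 36 each (2 lost).
    N15: 20+36 = 56 ≤ 110
    N22: 10+36 = 46 ≤ 60
    N28: 70+36 = 106 ≤ 150
Round 2 — N26 seizes.
  N26 sheds 200 L/s: no online neighbours, lost.
No further seizures.

46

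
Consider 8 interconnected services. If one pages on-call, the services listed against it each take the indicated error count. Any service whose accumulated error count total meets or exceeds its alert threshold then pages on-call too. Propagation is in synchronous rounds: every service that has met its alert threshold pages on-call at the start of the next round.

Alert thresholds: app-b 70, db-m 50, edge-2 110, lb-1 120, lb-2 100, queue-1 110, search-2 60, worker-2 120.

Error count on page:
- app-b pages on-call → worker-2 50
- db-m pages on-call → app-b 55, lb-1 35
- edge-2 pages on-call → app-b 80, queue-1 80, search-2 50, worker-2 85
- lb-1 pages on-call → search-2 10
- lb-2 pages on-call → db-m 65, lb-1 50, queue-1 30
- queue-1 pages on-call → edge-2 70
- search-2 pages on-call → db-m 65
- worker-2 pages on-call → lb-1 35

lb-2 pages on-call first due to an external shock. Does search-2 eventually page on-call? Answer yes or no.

Round 1 — lb-2 pages on-call (initial).
  db-m: +65 → 65 ≥ 50
  lb-1: +50 → 50 < 120
  queue-1: +30 → 30 < 110
Round 2 — db-m pages on-call.
  app-b: +55 → 55 < 70
  lb-1: +35 → 85 < 120
No further pages.

no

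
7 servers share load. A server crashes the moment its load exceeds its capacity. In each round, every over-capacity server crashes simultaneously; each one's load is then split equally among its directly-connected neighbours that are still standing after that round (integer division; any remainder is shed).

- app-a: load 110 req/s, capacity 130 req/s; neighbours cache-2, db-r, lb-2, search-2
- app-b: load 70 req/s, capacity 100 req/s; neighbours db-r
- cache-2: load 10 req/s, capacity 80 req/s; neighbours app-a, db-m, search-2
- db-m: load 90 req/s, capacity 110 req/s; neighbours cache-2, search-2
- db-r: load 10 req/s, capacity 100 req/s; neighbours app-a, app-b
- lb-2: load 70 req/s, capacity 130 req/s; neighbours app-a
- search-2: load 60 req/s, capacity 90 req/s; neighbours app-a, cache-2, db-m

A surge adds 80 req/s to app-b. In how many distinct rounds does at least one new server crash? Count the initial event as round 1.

Round 1 — app-b at 150 > 100. app-b crashes.
  app-b sheds 150 req/s to db-r: 150 each.
    db-r: 10+150 = 160 > 100
Round 2 — db-r crashes.
  db-r sheds 160 req/s to app-a: 160 each.
    app-a: 110+160 = 270 > 130
Round 3 — app-a crashes.
  app-a sheds 270 req/s to cache-2, lb-2, search-2: 90 each.
    cache-2: 10+90 = 100 > 80
    lb-2: 70+90 = 160 > 130
    search-2: 60+90 = 150 > 90
Round 4 — cache-2, lb-2, search-2 crash.
  cache-2 sheds 100 req/s to db-m: 100 each.
    db-m: 90+100 = 190 > 110
  lb-2 sheds 160 req/s: no online neighbours, lost.
  search-2 sheds 150 req/s to db-m: 150 each.
    db-m: 190+150 = 340 > 110
Round 5 — db-m crashes.
  db-m sheds 340 req/s: no online neighbours, lost.
No further crashes.

5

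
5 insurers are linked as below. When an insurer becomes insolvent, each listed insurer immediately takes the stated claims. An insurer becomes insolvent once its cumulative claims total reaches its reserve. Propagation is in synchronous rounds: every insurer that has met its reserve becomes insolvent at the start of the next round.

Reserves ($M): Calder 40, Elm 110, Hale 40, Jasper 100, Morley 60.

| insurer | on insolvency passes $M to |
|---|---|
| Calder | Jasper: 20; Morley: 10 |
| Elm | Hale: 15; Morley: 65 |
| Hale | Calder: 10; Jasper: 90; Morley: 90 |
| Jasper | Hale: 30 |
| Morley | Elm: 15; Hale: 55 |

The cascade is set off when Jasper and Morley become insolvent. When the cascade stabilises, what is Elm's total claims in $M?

15

Round 1 — Jasper, Morley become insolvent (initial).
  Elm: +15 → 15 < 110
  Hale: +30+55 → 85 ≥ 40
Round 2 — Hale becomes insolvent.
  Calder: +10 → 10 < 40
No further insolvencies.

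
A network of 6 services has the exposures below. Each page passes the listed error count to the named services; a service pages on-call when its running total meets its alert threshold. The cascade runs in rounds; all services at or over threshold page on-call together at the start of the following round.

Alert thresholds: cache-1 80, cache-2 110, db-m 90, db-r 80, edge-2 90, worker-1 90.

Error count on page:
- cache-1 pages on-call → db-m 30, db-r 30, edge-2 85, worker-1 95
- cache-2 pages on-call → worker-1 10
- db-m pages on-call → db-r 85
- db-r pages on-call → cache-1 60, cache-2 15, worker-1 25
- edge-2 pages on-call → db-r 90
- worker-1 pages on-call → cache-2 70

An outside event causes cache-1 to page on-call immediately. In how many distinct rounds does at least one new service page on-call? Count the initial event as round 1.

Round 1 — cache-1 pages on-call (initial).
  db-m: +30 → 30 < 90
  db-r: +30 → 30 < 80
  edge-2: +85 → 85 < 90
  worker-1: +95 → 95 ≥ 90
Round 2 — worker-1 pages on-call.
  cache-2: +70 → 70 < 110
No further pages.

2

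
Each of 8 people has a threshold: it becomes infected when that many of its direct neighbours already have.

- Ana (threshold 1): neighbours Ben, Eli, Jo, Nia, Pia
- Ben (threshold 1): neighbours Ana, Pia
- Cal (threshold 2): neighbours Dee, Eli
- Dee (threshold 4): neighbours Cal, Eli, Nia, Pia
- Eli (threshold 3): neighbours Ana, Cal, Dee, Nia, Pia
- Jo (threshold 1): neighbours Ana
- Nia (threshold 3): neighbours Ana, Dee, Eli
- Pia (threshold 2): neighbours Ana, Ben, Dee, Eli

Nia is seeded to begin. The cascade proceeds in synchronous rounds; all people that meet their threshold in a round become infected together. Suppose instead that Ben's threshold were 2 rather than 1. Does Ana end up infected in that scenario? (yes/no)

yes

With Ben's threshold at 2:
Round 1 — Nia becomes infected (initial).
Round 2 — checking thresholds:
  Ana: 1 of 5 neighbours ≥ 1, becomes infected.
  Dee: 1 of 4 neighbours < 4, holds.
  Eli: 1 of 5 neighbours < 3, holds.
Round 3 — checking thresholds:
  Ben: 1 of 2 neighbours < 2, holds.
  Dee: 1 of 4 neighbours < 4, holds.
  Eli: 2 of 5 neighbours < 3, holds.
  Jo: 1 of 1 neighbours ≥ 1, becomes infected.
  Pia: 1 of 4 neighbours < 2, holds.
Round 4 — no new infections; cascade stops.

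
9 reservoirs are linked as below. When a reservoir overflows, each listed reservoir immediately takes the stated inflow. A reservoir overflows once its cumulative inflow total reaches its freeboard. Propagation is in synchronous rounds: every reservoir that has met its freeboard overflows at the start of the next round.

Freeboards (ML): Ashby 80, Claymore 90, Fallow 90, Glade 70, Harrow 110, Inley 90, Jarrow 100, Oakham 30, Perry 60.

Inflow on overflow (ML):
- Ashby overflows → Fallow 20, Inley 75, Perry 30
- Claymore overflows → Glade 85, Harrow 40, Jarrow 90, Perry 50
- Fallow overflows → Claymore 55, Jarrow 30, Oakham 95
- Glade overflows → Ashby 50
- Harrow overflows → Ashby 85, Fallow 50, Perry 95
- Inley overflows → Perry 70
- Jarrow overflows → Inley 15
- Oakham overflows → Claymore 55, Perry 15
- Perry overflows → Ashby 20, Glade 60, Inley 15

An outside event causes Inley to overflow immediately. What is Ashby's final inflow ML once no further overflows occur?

20

Round 1 — Inley overflows (initial).
  Perry: +70 → 70 ≥ 60
Round 2 — Perry overflows.
  Ashby: +20 → 20 < 80
  Glade: +60 → 60 < 70
No further overflows.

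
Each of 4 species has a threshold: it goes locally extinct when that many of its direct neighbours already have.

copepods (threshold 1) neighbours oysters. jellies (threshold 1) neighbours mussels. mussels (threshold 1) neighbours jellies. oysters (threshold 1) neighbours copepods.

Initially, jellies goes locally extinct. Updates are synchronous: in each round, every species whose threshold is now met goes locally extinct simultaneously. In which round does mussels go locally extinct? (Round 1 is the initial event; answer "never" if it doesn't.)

Round 1 — jellies goes locally extinct (initial).
Round 2 — checking thresholds:
  mussels: 1 of 1 neighbours ≥ 1, goes locally extinct.
Round 3 — no new extinctions; cascade stops.

2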